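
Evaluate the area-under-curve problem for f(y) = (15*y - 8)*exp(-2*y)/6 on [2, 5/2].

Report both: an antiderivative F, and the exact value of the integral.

Antiderivative: F(y) = (1 - 30*y)*exp(-2*y)/24; value = -37*exp(-5)/12 + 59*exp(-4)/24

f has the shape u'v + uv' for u = 1/24 - 5*y/4 and v = exp(-2*y) — it is the derivative of the product u*v.
F(y) = (1 - 30*y)*exp(-2*y)/24 is an antiderivative of f.
Check: d/dy[(1 - 30*y)*exp(-2*y)/24] = (15*y - 8)*exp(-2*y)/6 = f(y).
F(5/2) = -37*exp(-5)/12; F(2) = -59*exp(-4)/24.
Integral = F(5/2) - F(2) = -37*exp(-5)/12 + 59*exp(-4)/24.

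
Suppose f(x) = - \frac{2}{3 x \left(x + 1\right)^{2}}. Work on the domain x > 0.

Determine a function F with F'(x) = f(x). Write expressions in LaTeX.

The denominator factors as 3 x \left(x + 1\right)^{2}; partial fractions split f into directly integrable pieces: \frac{2}{3 \left(x + 1\right)} + \frac{2}{3 \left(x + 1\right)^{2}} - \frac{2}{3 x}.
Check: d/dx[- \frac{2 \log{\left(x \right)}}{3} + \frac{2 \log{\left(x + 1 \right)}}{3} - \frac{2}{3 x + 3}] = - \frac{2}{3 x^{3} + 6 x^{2} + 3 x}, which equals f(x).

An antiderivative is F(x) = - \frac{2 \log{\left(x \right)}}{3} + \frac{2 \log{\left(x + 1 \right)}}{3} - \frac{2}{3 x + 3}.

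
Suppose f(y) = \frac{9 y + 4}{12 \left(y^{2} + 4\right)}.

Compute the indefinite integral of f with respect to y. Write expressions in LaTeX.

Recover f(y) by differentiating a candidate F(y); any mismatch rules it out.
Check: d/dy[\frac{3 \log{\left(y^{2} + 4 \right)}}{8} + \frac{\operatorname{atan}{\left(\frac{y}{2} \right)}}{6}] = \frac{9 y + 4}{12 y^{2} + 48}, which equals f(y).

F(y) = \frac{3 \log{\left(y^{2} + 4 \right)}}{8} + \frac{\operatorname{atan}{\left(\frac{y}{2} \right)}}{6} + C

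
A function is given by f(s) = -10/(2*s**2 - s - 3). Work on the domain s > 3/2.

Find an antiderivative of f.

An antiderivative is F(s) = -2*log(s - 3/2) + 2*log(s + 1).

The denominator factors as (s + 1)*(2*s - 3); partial fractions split f into directly integrable pieces: -4/(2*s - 3) + 2/(s + 1).
Check: d/ds[-2*log(s - 3/2) + 2*log(s + 1)] = -10/(2*s**2 - s - 3) = f(s).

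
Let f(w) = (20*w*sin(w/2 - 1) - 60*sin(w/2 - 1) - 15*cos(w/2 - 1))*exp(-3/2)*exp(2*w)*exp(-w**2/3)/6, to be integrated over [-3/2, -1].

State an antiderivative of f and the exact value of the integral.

Antiderivative: F(w) = -5*exp(-3/2)*exp(2*w)*exp(-w**2/3)*sin(w/2 - 1); value = -5*exp(-21/4)*sin(7/4) + 5*exp(-23/6)*sin(3/2)

Recognize the product-rule pattern: f = u'v + uv' with u = -5*exp(-w**2/3 + 2*w - 3/2), v = sin(w/2 - 1), so integration by parts undoes it.
F(w) = -5*exp(-3/2)*exp(2*w)*exp(-w**2/3)*sin(w/2 - 1) is an antiderivative of f.
Check: d/dw[-5*exp(-3/2)*exp(2*w)*exp(-w**2/3)*sin(w/2 - 1)] = (20*w*exp(2*w)*sin(w/2 - 1) - 60*exp(2*w)*sin(w/2 - 1) - 15*exp(2*w)*cos(w/2 - 1))*exp(-3/2)*exp(-w**2/3)/6, which equals f(w).
F(-1) = 5*exp(-23/6)*sin(3/2); F(-3/2) = 5*exp(-21/4)*sin(7/4).
Integral = F(-1) - F(-3/2) = -5*exp(-21/4)*sin(7/4) + 5*exp(-23/6)*sin(3/2).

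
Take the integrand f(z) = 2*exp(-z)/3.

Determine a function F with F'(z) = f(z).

An antiderivative is F(z) = -2*exp(-z)/3.

Recover f(z) by differentiating a candidate F(z); any mismatch rules it out.
Check: d/dz[-2*exp(-z)/3] = 2*exp(-z)/3 = f(z).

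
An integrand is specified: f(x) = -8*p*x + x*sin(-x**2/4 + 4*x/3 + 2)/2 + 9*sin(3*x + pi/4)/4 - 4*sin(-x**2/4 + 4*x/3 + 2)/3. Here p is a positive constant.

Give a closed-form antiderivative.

The integrand splits into summands that can be handled one at a time.
Check: d/dx[(-16*p*x**2 - 3*cos(3*x + pi/4) + 4*cos(-x**2/4 + 4*x/3 + 2))/4] = -8*p*x + x*sin(-x**2/4 + 4*x/3 + 2)/2 + 9*sin(3*x + pi/4)/4 - 4*sin(-x**2/4 + 4*x/3 + 2)/3 = f(x).

An antiderivative is F(x) = (-16*p*x**2 - 3*cos(3*x + pi/4) + 4*cos(-x**2/4 + 4*x/3 + 2))/4.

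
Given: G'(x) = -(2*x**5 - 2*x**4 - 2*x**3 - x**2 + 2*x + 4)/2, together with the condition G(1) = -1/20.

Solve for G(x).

The proposed G(x) is checked by its d/dx: the result must match the given G'(x).
A general antiderivative is -x**6/6 + x**5/5 + x**4/4 + x**3/6 - x**2/2 - 2*x + C.
The condition gives C = -1/20 - (-41/20) = 2.
So G(x) = -x**6/6 + x**5/5 + x**4/4 + x**3/6 - x**2/2 - 2*x + 2.
Check: d/dx[-x**6/6 + x**5/5 + x**4/4 + x**3/6 - x**2/2 - 2*x + 2] = -x**5 + x**4 + x**3 + x**2/2 - x - 2, which equals G'(x).

G(x) = -x**6/6 + x**5/5 + x**4/4 + x**3/6 - x**2/2 - 2*x + 2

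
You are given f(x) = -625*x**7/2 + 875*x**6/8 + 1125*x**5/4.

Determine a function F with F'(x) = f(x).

An antiderivative is F(x) = 125*x**6*(-5*x**2/4 + x/2 + 3/2)/4.

Recognize the product-rule pattern: f = u'v + uv' with u = 125*x**6/4, v = -5*x**2/4 + x/2 + 3/2, so integration by parts undoes it.
Check: d/dx[125*x**6*(-5*x**2/4 + x/2 + 3/2)/4] = -625*x**7/2 + 875*x**6/8 + 1125*x**5/4 = f(x).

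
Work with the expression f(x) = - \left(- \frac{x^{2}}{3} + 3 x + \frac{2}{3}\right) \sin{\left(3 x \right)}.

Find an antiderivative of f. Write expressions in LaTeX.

An antiderivative is F(x) = - \frac{x^{2} \cos{\left(3 x \right)}}{9} + \frac{2 x \sin{\left(3 x \right)}}{27} + x \cos{\left(3 x \right)} - \frac{\sin{\left(3 x \right)}}{3} + \frac{20 \cos{\left(3 x \right)}}{81}.

For F(x) to be correct the identity F'(x) - f(x) = 0 must hold.
Check: d/dx[- \frac{x^{2} \cos{\left(3 x \right)}}{9} + \frac{2 x \sin{\left(3 x \right)}}{27} + x \cos{\left(3 x \right)} - \frac{\sin{\left(3 x \right)}}{3} + \frac{20 \cos{\left(3 x \right)}}{81}] = \frac{x^{2} \sin{\left(3 x \right)}}{3} - 3 x \sin{\left(3 x \right)} - \frac{2 \sin{\left(3 x \right)}}{3}, which equals f(x).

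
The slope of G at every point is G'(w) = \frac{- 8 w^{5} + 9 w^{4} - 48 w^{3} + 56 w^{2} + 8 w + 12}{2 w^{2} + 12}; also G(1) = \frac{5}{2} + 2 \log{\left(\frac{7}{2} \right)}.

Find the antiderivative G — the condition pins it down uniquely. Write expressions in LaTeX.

Any candidate G(w) must reproduce the stated G'(w) exactly.
A general antiderivative is - w^{4} + \frac{3 w^{3}}{2} + w + 2 \log{\left(\frac{w^{2}}{2} + 3 \right)} + C.
The condition gives C = \frac{5}{2} + 2 \log{\left(\frac{7}{2} \right)} - (\frac{3}{2} + 2 \log{\left(\frac{7}{2} \right)}) = 1.
So G(w) = - w^{4} + \frac{3 w^{3}}{2} + w + 2 \log{\left(\frac{w^{2}}{2} + 3 \right)} + 1.
Check: d/dw[- w^{4} + \frac{3 w^{3}}{2} + w + 2 \log{\left(\frac{w^{2}}{2} + 3 \right)} + 1] = \frac{- 8 w^{5} + 9 w^{4} - 48 w^{3} + 56 w^{2} + 8 w + 12}{2 w^{2} + 12} = G'(w).

G(w) = - w^{4} + \frac{3 w^{3}}{2} + w + 2 \log{\left(\frac{w^{2}}{2} + 3 \right)} + 1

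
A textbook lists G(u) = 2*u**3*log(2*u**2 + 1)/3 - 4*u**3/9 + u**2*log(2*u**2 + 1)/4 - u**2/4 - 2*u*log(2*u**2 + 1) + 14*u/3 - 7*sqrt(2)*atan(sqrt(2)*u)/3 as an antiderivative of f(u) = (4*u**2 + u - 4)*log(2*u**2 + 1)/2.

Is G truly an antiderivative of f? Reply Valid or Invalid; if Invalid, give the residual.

d/du[G] = (8*u**4*log(2*u**2 + 1) + 2*u**3*log(2*u**2 + 1) - 4*u**2*log(2*u**2 + 1) + u*log(2*u**2 + 1) - u - 4*log(2*u**2 + 1))/(4*u**2 + 2)
d/du[G] - f(u) = -u/(4*u**2 + 2) != 0.

Invalid: d/du[G] - f = -u/(4*u**2 + 2), which is not 0.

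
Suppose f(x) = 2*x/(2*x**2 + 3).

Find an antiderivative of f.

f matches the chain-rule pattern g'(h)*h' with inner function h(x) = 2*x**2 + 3; substituting u = h(x) collapses the integral.
Check: d/dx[log(2*x**2 + 3)/2] = 2*x/(2*x**2 + 3) = f(x).

An antiderivative is F(x) = log(2*x**2 + 3)/2.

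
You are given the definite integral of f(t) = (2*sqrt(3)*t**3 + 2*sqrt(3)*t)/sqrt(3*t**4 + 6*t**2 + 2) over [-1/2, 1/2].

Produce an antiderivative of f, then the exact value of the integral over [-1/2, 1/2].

Antiderivative: F(t) = sqrt(3)*sqrt(3*t**4 + 6*t**2 + 2)/3; value = 0

f matches the chain-rule pattern g'(h)*h' with inner function h(t) = t**4 + 2*t**2 + 2/3; substituting u = h(t) collapses the integral.
F(t) = sqrt(3)*sqrt(3*t**4 + 6*t**2 + 2)/3 is an antiderivative of f.
Check: d/dt[sqrt(3)*sqrt(3*t**4 + 6*t**2 + 2)/3] = (2*sqrt(3)*t**3 + 2*sqrt(3)*t)/sqrt(3*t**4 + 6*t**2 + 2) = f(t).
F(1/2) = sqrt(177)/12; F(-1/2) = sqrt(177)/12.
Integral = F(1/2) - F(-1/2) = 0.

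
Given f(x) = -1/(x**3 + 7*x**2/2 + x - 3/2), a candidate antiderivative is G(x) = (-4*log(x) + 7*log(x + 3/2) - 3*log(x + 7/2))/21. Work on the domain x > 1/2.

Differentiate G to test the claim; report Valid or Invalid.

d/dx[G] = -4/(4*x**3 + 20*x**2 + 21*x)
d/dx[G] - f(x) = (12*x**2 + 34*x + 12)/(8*x**6 + 68*x**5 + 190*x**4 + 175*x**3 - 18*x**2 - 63*x) != 0.

Invalid: d/dx[G] - f = (12*x**2 + 34*x + 12)/(8*x**6 + 68*x**5 + 190*x**4 + 175*x**3 - 18*x**2 - 63*x), which is not 0.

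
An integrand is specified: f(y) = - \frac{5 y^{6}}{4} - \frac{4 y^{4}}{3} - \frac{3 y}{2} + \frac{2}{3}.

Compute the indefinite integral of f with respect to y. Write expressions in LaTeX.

Integrate term by term and add the pieces.
Check: d/dy[\frac{y \left(- 75 y^{6} - 112 y^{4} - 315 y + 280\right)}{420}] = - \frac{5 y^{6}}{4} - \frac{4 y^{4}}{3} - \frac{3 y}{2} + \frac{2}{3} = f(y).

F(y) = \frac{y \left(- 75 y^{6} - 112 y^{4} - 315 y + 280\right)}{420} + C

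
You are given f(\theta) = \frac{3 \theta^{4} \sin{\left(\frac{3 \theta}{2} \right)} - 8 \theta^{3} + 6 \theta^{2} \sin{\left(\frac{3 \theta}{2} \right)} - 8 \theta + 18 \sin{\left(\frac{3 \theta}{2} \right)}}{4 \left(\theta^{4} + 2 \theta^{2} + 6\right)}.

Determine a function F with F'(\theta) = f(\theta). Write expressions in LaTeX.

Whatever form F(\theta) takes, F'(\theta) = f(\theta) is non-negotiable.
Check: d/d\theta[- \frac{\log{\left(\frac{\theta^{4}}{2} + \theta^{2} + 3 \right)} + \cos{\left(\frac{3 \theta}{2} \right)}}{2}] = \frac{3 \theta^{4} \sin{\left(\frac{3 \theta}{2} \right)} - 8 \theta^{3} + 6 \theta^{2} \sin{\left(\frac{3 \theta}{2} \right)} - 8 \theta + 18 \sin{\left(\frac{3 \theta}{2} \right)}}{4 \theta^{4} + 8 \theta^{2} + 24}, which equals f(\theta).

An antiderivative is F(\theta) = - \frac{\log{\left(\frac{\theta^{4}}{2} + \theta^{2} + 3 \right)} + \cos{\left(\frac{3 \theta}{2} \right)}}{2}.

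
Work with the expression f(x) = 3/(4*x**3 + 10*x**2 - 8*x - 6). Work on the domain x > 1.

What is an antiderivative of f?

Factor the denominator (2*(x - 1)*(x + 3)*(2*x + 1)) and decompose: f = -2/(5*(2*x + 1)) + 3/(40*(x + 3)) + 1/(8*(x - 1)); each piece integrates to a log, atan, or power term.
Check: d/dx[log(x - 1)/8 - log(x + 1/2)/5 + 3*log(x + 3)/40] = 3/(4*x**3 + 10*x**2 - 8*x - 6) = f(x).

An antiderivative is F(x) = log(x - 1)/8 - log(x + 1/2)/5 + 3*log(x + 3)/40.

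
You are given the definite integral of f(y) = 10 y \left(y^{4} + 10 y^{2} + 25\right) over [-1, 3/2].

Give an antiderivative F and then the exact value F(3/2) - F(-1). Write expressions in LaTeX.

The substitution u = - y^{2} - 5 works: f is exactly (dF/du)*(du/dy) for that inner function.
F(y) = \frac{5 y^{6}}{3} + 25 y^{4} + 125 y^{2} is an antiderivative of f.
Check: d/dy[\frac{5 y^{6}}{3} + 25 y^{4} + 125 y^{2}] = 10 y^{5} + 100 y^{3} + 250 y, which equals f(y).
F(3/2) = \frac{27315}{64}; F(-1) = \frac{455}{3}.
Integral = F(3/2) - F(-1) = \frac{52825}{192}.

Antiderivative: F(y) = \frac{5 y^{6}}{3} + 25 y^{4} + 125 y^{2}; value = \frac{52825}{192}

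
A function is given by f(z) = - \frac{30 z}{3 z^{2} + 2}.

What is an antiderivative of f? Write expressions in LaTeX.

An antiderivative is F(z) = - 5 \log{\left(3 z^{2} + 2 \right)}.

f matches the chain-rule pattern g'(h)*h' with inner function h(z) = 3 z^{2} + 2; substituting u = h(z) collapses the integral.
Check: d/dz[- 5 \log{\left(3 z^{2} + 2 \right)}] = - \frac{30 z}{3 z^{2} + 2} = f(z).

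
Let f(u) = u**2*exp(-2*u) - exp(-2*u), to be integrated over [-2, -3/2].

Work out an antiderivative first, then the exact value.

Recognize the product-rule pattern: f = v'r + vr' with v = -u**2/2 - u/2 + 1/4, r = exp(-2*u), so integration by parts undoes it.
F(u) = -u**2*exp(-2*u)/2 - u*exp(-2*u)/2 + exp(-2*u)/4 is an antiderivative of f.
Check: d/du[-u**2*exp(-2*u)/2 - u*exp(-2*u)/2 + exp(-2*u)/4] = (u**2 - 1)*exp(-2*u), which equals f(u).
F(-3/2) = -exp(3)/8; F(-2) = -3*exp(4)/4.
Integral = F(-3/2) - F(-2) = -exp(3)/8 + 3*exp(4)/4.

Antiderivative: F(u) = -u**2*exp(-2*u)/2 - u*exp(-2*u)/2 + exp(-2*u)/4; value = -exp(3)/8 + 3*exp(4)/4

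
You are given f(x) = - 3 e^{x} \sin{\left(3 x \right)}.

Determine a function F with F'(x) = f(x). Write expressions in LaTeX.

A first test for any F(x): its x-derivative must equal f(x) identically.
Check: d/dx[- \frac{3 e^{x} \sin{\left(3 x \right)}}{10} + \frac{9 e^{x} \cos{\left(3 x \right)}}{10}] = - 3 e^{x} \sin{\left(3 x \right)} = f(x).

An antiderivative is F(x) = - \frac{3 e^{x} \sin{\left(3 x \right)}}{10} + \frac{9 e^{x} \cos{\left(3 x \right)}}{10}.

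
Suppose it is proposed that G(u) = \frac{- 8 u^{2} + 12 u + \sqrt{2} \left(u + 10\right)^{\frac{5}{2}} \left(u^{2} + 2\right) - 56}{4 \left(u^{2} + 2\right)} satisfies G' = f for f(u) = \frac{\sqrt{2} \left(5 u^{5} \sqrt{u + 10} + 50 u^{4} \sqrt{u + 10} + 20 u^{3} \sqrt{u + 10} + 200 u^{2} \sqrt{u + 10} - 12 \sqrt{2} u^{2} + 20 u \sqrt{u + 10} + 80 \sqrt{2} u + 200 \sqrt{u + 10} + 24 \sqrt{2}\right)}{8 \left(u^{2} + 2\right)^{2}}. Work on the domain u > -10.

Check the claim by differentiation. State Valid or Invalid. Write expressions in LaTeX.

d/du[G] = \frac{5 \sqrt{2} u^{5} \sqrt{u + 10} + 50 \sqrt{2} u^{4} \sqrt{u + 10} + 20 \sqrt{2} u^{3} \sqrt{u + 10} + 200 \sqrt{2} u^{2} \sqrt{u + 10} - 24 u^{2} + 20 \sqrt{2} u \sqrt{u + 10} + 160 u + 200 \sqrt{2} \sqrt{u + 10} + 48}{8 u^{4} + 32 u^{2} + 32}
This equals f(u) exactly, so the claim holds.

Valid - differentiating G returns exactly f.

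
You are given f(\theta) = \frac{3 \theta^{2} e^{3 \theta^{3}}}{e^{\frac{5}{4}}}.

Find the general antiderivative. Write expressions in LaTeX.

f matches the chain-rule pattern g'(h)*h' with inner function h(\theta) = 3 \theta^{3} - \frac{5}{4}; substituting u = h(\theta) collapses the integral.
Check: d/d\theta[\frac{e^{3 \theta^{3}}}{3 e^{\frac{5}{4}}}] = \frac{3 \theta^{2} e^{3 \theta^{3}}}{e^{\frac{5}{4}}} = f(\theta).

F(\theta) = \frac{e^{3 \theta^{3}}}{3 e^{\frac{5}{4}}} + C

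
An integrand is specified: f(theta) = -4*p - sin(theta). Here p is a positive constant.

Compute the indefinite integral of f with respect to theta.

Whatever form F(theta) takes, F'(theta) = f(theta) is non-negotiable.
Check: d/dtheta[-4*p*theta + cos(theta)] = -4*p - sin(theta) = f(theta).

F(theta) = -4*p*theta + cos(theta) + C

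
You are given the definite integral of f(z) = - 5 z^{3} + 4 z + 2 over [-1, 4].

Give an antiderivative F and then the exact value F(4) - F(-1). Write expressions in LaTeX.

Antiderivative: F(z) = \frac{z \left(- 5 z^{3} + 8 z + 8\right)}{4}; value = - \frac{1115}{4}

The integrand splits into summands that can be handled one at a time.
F(z) = \frac{z \left(- 5 z^{3} + 8 z + 8\right)}{4} is an antiderivative of f.
Check: d/dz[\frac{z \left(- 5 z^{3} + 8 z + 8\right)}{4}] = - 5 z^{3} + 4 z + 2 = f(z).
F(4) = -280; F(-1) = - \frac{5}{4}.
Integral = F(4) - F(-1) = - \frac{1115}{4}.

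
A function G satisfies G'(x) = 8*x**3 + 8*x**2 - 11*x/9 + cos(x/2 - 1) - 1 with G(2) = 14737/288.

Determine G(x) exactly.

G(x) = 2*x**4 + 8*x**3/3 - 11*x**2/18 - x + 2*sin(x/2 - 1) + 73/32

The integrand splits into summands that can be handled one at a time.
A general antiderivative is (-2*x**2 - 4*x/3 + 3/4)**2/2 + 2*sin(x/2 - 1) + C.
The condition gives C = 14737/288 - (14161/288) = 2.
So G(x) = 2*x**4 + 8*x**3/3 - 11*x**2/18 - x + 2*sin(x/2 - 1) + 73/32.
Check: d/dx[2*x**4 + 8*x**3/3 - 11*x**2/18 - x + 2*sin(x/2 - 1) + 73/32] = 8*x**3 + 8*x**2 - 11*x/9 + cos(x/2 - 1) - 1 = G'(x).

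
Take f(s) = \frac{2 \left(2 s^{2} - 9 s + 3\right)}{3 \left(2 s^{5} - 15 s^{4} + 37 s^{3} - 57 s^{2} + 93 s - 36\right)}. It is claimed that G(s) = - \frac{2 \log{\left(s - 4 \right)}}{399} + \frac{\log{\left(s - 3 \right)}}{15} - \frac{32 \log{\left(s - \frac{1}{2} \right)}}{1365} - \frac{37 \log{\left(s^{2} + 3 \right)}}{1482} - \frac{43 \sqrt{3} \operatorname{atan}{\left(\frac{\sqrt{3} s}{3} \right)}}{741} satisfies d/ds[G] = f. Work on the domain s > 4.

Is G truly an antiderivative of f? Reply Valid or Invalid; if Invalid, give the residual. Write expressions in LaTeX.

Invalid: d/ds[G] - f = - \frac{32}{2730 s - 1365}, which is not 0.

d/ds[G] = \frac{- 32 s^{4} + 224 s^{3} + 1340 s^{2} - 7518 s + 1578}{2730 s^{5} - 20475 s^{4} + 50505 s^{3} - 77805 s^{2} + 126945 s - 49140}
d/ds[G] - f(s) = - \frac{32}{2730 s - 1365} != 0.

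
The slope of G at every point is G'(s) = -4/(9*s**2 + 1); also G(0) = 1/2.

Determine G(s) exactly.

A first test for any G(s): its s-derivative must equal the given G'(s).
A general antiderivative is -4*atan(3*s)/3 + C.
The condition gives C = 1/2 - (0) = 1/2.
So G(s) = 1/2 - 4*atan(3*s)/3.
Check: d/ds[1/2 - 4*atan(3*s)/3] = -4/(9*s**2 + 1) = G'(s).

G(s) = 1/2 - 4*atan(3*s)/3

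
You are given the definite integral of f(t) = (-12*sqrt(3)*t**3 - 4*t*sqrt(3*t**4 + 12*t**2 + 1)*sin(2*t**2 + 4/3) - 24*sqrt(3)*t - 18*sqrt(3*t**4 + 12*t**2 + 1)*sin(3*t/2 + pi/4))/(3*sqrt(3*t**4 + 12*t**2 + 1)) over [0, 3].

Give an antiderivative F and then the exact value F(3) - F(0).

Antiderivative: F(t) = sqrt(3)*(-6*sqrt(3*t**4 + 12*t**2 + 1) + 12*sqrt(3)*cos(3*t/2 + pi/4) + sqrt(3)*cos(2*t**2 + 4/3))/9; value = -8*sqrt(66)/3 - 2*sqrt(2) - cos(4/3)/3 + cos(58/3)/3 + 2*sqrt(3)/3 + 4*cos(pi/4 + 9/2)

Whatever form F(t) takes, F'(t) = f(t) is non-negotiable.
F(t) = sqrt(3)*(-6*sqrt(3*t**4 + 12*t**2 + 1) + 12*sqrt(3)*cos(3*t/2 + pi/4) + sqrt(3)*cos(2*t**2 + 4/3))/9 is an antiderivative of f.
Check: d/dt[sqrt(3)*(-6*sqrt(3*t**4 + 12*t**2 + 1) + 12*sqrt(3)*cos(3*t/2 + pi/4) + sqrt(3)*cos(2*t**2 + 4/3))/9] = (-12*sqrt(3)*t**3 - 4*t*sqrt(3*t**4 + 12*t**2 + 1)*sin(2*t**2 + 4/3) - 24*sqrt(3)*t - 18*sqrt(3*t**4 + 12*t**2 + 1)*sin(3*t/2 + pi/4))/(3*sqrt(3*t**4 + 12*t**2 + 1)) = f(t).
F(3) = -8*sqrt(66)/3 + cos(58/3)/3 + 4*cos(pi/4 + 9/2); F(0) = -2*sqrt(3)/3 + cos(4/3)/3 + 2*sqrt(2).
Integral = F(3) - F(0) = -8*sqrt(66)/3 - 2*sqrt(2) - cos(4/3)/3 + cos(58/3)/3 + 2*sqrt(3)/3 + 4*cos(pi/4 + 9/2).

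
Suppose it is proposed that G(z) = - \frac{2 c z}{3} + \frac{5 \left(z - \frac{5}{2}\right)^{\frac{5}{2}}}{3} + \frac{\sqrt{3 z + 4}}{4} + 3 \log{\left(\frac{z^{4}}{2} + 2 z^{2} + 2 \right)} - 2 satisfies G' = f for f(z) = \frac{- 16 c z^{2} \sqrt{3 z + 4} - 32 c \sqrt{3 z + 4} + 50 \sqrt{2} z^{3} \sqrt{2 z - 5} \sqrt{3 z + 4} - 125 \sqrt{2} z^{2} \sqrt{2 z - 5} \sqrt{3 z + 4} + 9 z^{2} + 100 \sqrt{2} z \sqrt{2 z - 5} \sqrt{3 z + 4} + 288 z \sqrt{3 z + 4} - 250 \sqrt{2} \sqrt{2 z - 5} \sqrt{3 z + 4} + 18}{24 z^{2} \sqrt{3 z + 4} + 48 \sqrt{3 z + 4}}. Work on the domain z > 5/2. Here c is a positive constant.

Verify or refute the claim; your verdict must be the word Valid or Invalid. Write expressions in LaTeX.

d/dz[G] = \frac{- 16 \sqrt{2} c z^{2} \sqrt{3 z + 4} - 32 \sqrt{2} c \sqrt{3 z + 4} + 100 z^{3} \sqrt{2 z - 5} \sqrt{3 z + 4} - 250 z^{2} \sqrt{2 z - 5} \sqrt{3 z + 4} + 9 \sqrt{2} z^{2} + 200 z \sqrt{2 z - 5} \sqrt{3 z + 4} + 288 \sqrt{2} z \sqrt{3 z + 4} - 500 \sqrt{2 z - 5} \sqrt{3 z + 4} + 18 \sqrt{2}}{24 \sqrt{2} z^{2} \sqrt{3 z + 4} + 48 \sqrt{2} \sqrt{3 z + 4}}
This equals f(z) exactly, so the claim holds.

Valid - the claim checks out under differentiation.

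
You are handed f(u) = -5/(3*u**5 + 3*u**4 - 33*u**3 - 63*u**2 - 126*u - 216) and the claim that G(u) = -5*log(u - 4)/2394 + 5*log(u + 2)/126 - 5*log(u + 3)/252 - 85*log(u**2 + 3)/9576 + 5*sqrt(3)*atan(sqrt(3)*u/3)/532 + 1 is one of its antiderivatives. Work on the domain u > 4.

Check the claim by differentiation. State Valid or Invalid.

Valid. The derivative of G reproduces f.

d/du[G] = -5/(3*u**5 + 3*u**4 - 33*u**3 - 63*u**2 - 126*u - 216)
This equals f(u) exactly, so the claim holds.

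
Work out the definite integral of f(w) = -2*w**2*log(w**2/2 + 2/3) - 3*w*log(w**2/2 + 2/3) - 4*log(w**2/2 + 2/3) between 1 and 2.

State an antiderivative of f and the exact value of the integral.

Antiderivative: F(w) = (24*w**3 + 81*w**2 + 9*w*(-4*w**2 - 9*w - 24)*log(w**2/2 + 2/3) + 336*w - 108*log(w**2 + 4/3) - 224*sqrt(3)*atan(sqrt(3)*w/2))/54; value = -58*log(8/3)/3 - 112*sqrt(3)*pi/81 - 2*log(16/3) + 37*log(7/6)/6 + 2*log(7/3) + 112*sqrt(3)*atan(sqrt(3)/2)/27 + 83/6

Integrate term by term and add the pieces.
F(w) = (24*w**3 + 81*w**2 + 9*w*(-4*w**2 - 9*w - 24)*log(w**2/2 + 2/3) + 336*w - 108*log(w**2 + 4/3) - 224*sqrt(3)*atan(sqrt(3)*w/2))/54 is an antiderivative of f.
Check: d/dw[(24*w**3 + 81*w**2 + 9*w*(-4*w**2 - 9*w - 24)*log(w**2/2 + 2/3) + 336*w - 108*log(w**2 + 4/3) - 224*sqrt(3)*atan(sqrt(3)*w/2))/54] = -2*w**2*log(3*w**2 + 4) + 2*w**2*log(6) - 3*w*log(3*w**2 + 4) + 3*w*log(6) - 4*log(3*w**2 + 4) + 4*log(6), which equals f(w).
F(2) = -58*log(8/3)/3 - 112*sqrt(3)*pi/81 - 2*log(16/3) + 22; F(1) = -112*sqrt(3)*atan(sqrt(3)/2)/27 - 2*log(7/3) - 37*log(7/6)/6 + 49/6.
Integral = F(2) - F(1) = -58*log(8/3)/3 - 112*sqrt(3)*pi/81 - 2*log(16/3) + 37*log(7/6)/6 + 2*log(7/3) + 112*sqrt(3)*atan(sqrt(3)/2)/27 + 83/6.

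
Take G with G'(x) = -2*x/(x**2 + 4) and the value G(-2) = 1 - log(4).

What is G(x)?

G'(x) matches the chain-rule pattern g'(h)*h' with inner function h(x) = x**2/2 + 2; substituting u = h(x) collapses the integral.
A general antiderivative is -log(x**2/2 + 2) + C.
The condition gives C = 1 - log(4) - (-log(4)) = 1.
So G(x) = 1 - log(x**2/2 + 2).
Check: d/dx[1 - log(x**2/2 + 2)] = -2*x/(x**2 + 4) = G'(x).

G(x) = 1 - log(x**2/2 + 2)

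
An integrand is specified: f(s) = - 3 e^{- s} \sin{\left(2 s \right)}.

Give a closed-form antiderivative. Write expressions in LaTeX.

A first test for any F(s): its s-derivative must equal f(s) identically.
Check: d/ds[\frac{\left(3 \sin{\left(2 s \right)} + 6 \cos{\left(2 s \right)}\right) e^{- s}}{5}] = - 3 e^{- s} \sin{\left(2 s \right)} = f(s).

An antiderivative is F(s) = \frac{\left(3 \sin{\left(2 s \right)} + 6 \cos{\left(2 s \right)}\right) e^{- s}}{5}.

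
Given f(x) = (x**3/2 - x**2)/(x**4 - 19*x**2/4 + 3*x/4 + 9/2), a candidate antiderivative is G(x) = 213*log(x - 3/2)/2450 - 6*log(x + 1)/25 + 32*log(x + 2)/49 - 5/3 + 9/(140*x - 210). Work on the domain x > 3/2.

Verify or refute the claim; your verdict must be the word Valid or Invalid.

d/dx[G] = (2*x**3 - 4*x**2)/(4*x**4 - 19*x**2 + 3*x + 18)
This equals f(x) exactly, so the claim holds.

Valid - the claim checks out under differentiation.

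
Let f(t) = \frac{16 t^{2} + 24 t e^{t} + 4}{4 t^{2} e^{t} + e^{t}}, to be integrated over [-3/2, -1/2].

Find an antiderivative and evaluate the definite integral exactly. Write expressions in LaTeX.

Antiderivative: F(t) = \left(3 e^{t} \log{\left(4 t^{2} + 1 \right)} - 4\right) e^{- t}; value = - 3 \log{\left(10 \right)} - 4 e^{\frac{1}{2}} + 3 \log{\left(2 \right)} + 4 e^{\frac{3}{2}}

For F(t) to be correct the identity F'(t) - f(t) = 0 must hold.
F(t) = \left(3 e^{t} \log{\left(4 t^{2} + 1 \right)} - 4\right) e^{- t} is an antiderivative of f.
Check: d/dt[\left(3 e^{t} \log{\left(4 t^{2} + 1 \right)} - 4\right) e^{- t}] = \frac{16 t^{2} + 24 t e^{t} + 4}{4 t^{2} e^{t} + e^{t}} = f(t).
F(-1/2) = - 4 e^{\frac{1}{2}} + 3 \log{\left(2 \right)}; F(-3/2) = - 4 e^{\frac{3}{2}} + 3 \log{\left(10 \right)}.
Integral = F(-1/2) - F(-3/2) = - 3 \log{\left(10 \right)} - 4 e^{\frac{1}{2}} + 3 \log{\left(2 \right)} + 4 e^{\frac{3}{2}}.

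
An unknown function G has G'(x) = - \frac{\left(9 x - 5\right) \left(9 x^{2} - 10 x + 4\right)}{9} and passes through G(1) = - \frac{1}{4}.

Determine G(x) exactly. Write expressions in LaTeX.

The substitution u = \frac{3 x^{2}}{2} - \frac{5 x}{3} + \frac{2}{3} works: G'(x) is exactly (dG/du)*(du/dx) for that inner function.
A general antiderivative is - \left(\frac{3 x^{2}}{2} - \frac{5 x}{3} + \frac{2}{3}\right)^{2} + C.
The condition gives C = - \frac{1}{4} - (- \frac{1}{4}) = 0.
So G(x) = - \frac{9 x^{4}}{4} + 5 x^{3} - \frac{43 x^{2}}{9} + \frac{20 x}{9} - \frac{4}{9}.
Check: d/dx[- \frac{9 x^{4}}{4} + 5 x^{3} - \frac{43 x^{2}}{9} + \frac{20 x}{9} - \frac{4}{9}] = - 9 x^{3} + 15 x^{2} - \frac{86 x}{9} + \frac{20}{9}, which equals G'(x).

G(x) = - \frac{9 x^{4}}{4} + 5 x^{3} - \frac{43 x^{2}}{9} + \frac{20 x}{9} - \frac{4}{9}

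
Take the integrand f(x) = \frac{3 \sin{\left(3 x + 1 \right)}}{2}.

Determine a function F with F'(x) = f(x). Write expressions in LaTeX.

Differentiate the proposed F(x) back; it has to land on f(x) exactly.
Check: d/dx[- \frac{\cos{\left(3 x + 1 \right)}}{2}] = \frac{3 \sin{\left(3 x + 1 \right)}}{2} = f(x).

An antiderivative is F(x) = - \frac{\cos{\left(3 x + 1 \right)}}{2}.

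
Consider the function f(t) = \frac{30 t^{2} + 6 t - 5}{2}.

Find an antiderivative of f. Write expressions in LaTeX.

Differentiate the proposed F(t) back; it has to land on f(t) exactly.
Check: d/dt[5 t^{3} + \frac{3 t^{2}}{2} - \frac{5 t}{2}] = 15 t^{2} + 3 t - \frac{5}{2}, which equals f(t).

An antiderivative is F(t) = 5 t^{3} + \frac{3 t^{2}}{2} - \frac{5 t}{2}.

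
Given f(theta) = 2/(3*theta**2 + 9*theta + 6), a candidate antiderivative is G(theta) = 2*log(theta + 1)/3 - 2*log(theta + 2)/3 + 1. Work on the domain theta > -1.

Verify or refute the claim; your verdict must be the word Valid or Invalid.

d/dtheta[G] = 2/(3*theta**2 + 9*theta + 6)
This equals f(theta) exactly, so the claim holds.

Valid: G'(theta) = f(theta).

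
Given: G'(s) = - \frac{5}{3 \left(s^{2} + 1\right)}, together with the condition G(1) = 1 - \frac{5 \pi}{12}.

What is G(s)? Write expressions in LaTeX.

G(s) = - \frac{5 \operatorname{atan}{\left(s \right)} - 3}{3}

A first test for any G(s): its s-derivative must equal the given G'(s).
A general antiderivative is - \frac{5 \operatorname{atan}{\left(s \right)}}{3} + C.
The condition gives C = 1 - \frac{5 \pi}{12} - (- \frac{5 \pi}{12}) = 1.
So G(s) = - \frac{5 \operatorname{atan}{\left(s \right)} - 3}{3}.
Check: d/ds[- \frac{5 \operatorname{atan}{\left(s \right)} - 3}{3}] = - \frac{5}{3 s^{2} + 3}, which equals G'(s).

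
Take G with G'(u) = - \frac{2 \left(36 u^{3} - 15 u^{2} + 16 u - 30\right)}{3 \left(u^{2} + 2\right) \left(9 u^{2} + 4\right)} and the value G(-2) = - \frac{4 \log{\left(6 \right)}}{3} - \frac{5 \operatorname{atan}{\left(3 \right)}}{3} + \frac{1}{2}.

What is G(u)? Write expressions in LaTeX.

G(u) = - \frac{4 \log{\left(u^{2} + 2 \right)}}{3} + \frac{5 \operatorname{atan}{\left(\frac{3 u}{2} \right)}}{3} + \frac{1}{2}

Check a candidate G(u) by differentiating: d/du[G] must match the given G'(u).
A general antiderivative is - \frac{4 \log{\left(u^{2} + 2 \right)}}{3} + \frac{5 \operatorname{atan}{\left(\frac{3 u}{2} \right)}}{3} + C.
The condition gives C = - \frac{4 \log{\left(6 \right)}}{3} - \frac{5 \operatorname{atan}{\left(3 \right)}}{3} + \frac{1}{2} - (- \frac{4 \log{\left(6 \right)}}{3} - \frac{5 \operatorname{atan}{\left(3 \right)}}{3}) = \frac{1}{2}.
So G(u) = - \frac{4 \log{\left(u^{2} + 2 \right)}}{3} + \frac{5 \operatorname{atan}{\left(\frac{3 u}{2} \right)}}{3} + \frac{1}{2}.
Check: d/du[- \frac{4 \log{\left(u^{2} + 2 \right)}}{3} + \frac{5 \operatorname{atan}{\left(\frac{3 u}{2} \right)}}{3} + \frac{1}{2}] = \frac{- 72 u^{3} + 30 u^{2} - 32 u + 60}{27 u^{4} + 66 u^{2} + 24}, which equals G'(u).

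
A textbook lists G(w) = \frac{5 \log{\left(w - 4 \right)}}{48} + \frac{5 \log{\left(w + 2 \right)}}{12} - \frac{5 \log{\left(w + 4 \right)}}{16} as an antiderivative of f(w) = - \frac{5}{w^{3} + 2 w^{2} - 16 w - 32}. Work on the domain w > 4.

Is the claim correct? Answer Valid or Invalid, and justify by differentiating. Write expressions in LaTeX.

d/dw[G] = \frac{5 w^{2} + 30 w - 80}{24 w^{3} + 48 w^{2} - 384 w - 768}
d/dw[G] - f(w) = \frac{5}{24 w - 96} != 0.

Invalid: d/dw[G] - f = \frac{5}{24 w - 96}, which is not 0.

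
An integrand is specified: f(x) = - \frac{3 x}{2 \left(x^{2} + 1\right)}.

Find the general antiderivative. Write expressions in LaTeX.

The substitution u = x^{2} + 1 works: f is exactly (dF/du)*(du/dx) for that inner function.
Check: d/dx[- \frac{3 \log{\left(x^{2} + 1 \right)}}{4}] = - \frac{3 x}{2 x^{2} + 2}, which equals f(x).

F(x) = - \frac{3 \log{\left(x^{2} + 1 \right)}}{4} + C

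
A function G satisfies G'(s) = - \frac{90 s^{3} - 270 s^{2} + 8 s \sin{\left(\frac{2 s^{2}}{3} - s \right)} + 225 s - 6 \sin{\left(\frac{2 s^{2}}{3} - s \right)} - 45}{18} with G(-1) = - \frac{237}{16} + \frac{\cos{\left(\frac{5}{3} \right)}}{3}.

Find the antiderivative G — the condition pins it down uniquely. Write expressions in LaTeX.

G(s) = \frac{- 15 \left(2 s^{2} - 4 s + 1\right)^{2} + 16 \cos{\left(\frac{2 s^{2}}{3} - s \right)} + 24}{48}

For G(s) to be correct, d/ds[G] must agree with the stated G'(s) identically.
A general antiderivative is - \frac{5 \left(s^{2} - 2 s + \frac{1}{2}\right)^{2}}{4} + \frac{\cos{\left(\frac{2 s^{2}}{3} - s \right)}}{3} + C.
The condition gives C = - \frac{237}{16} + \frac{\cos{\left(\frac{5}{3} \right)}}{3} - (- \frac{245}{16} + \frac{\cos{\left(\frac{5}{3} \right)}}{3}) = \frac{1}{2}.
So G(s) = \frac{- 15 \left(2 s^{2} - 4 s + 1\right)^{2} + 16 \cos{\left(\frac{2 s^{2}}{3} - s \right)} + 24}{48}.
Check: d/ds[\frac{- 15 \left(2 s^{2} - 4 s + 1\right)^{2} + 16 \cos{\left(\frac{2 s^{2}}{3} - s \right)} + 24}{48}] = - 5 s^{3} + 15 s^{2} - \frac{4 s \sin{\left(\frac{2 s^{2}}{3} - s \right)}}{9} - \frac{25 s}{2} + \frac{\sin{\left(\frac{2 s^{2}}{3} - s \right)}}{3} + \frac{5}{2}, which equals G'(s).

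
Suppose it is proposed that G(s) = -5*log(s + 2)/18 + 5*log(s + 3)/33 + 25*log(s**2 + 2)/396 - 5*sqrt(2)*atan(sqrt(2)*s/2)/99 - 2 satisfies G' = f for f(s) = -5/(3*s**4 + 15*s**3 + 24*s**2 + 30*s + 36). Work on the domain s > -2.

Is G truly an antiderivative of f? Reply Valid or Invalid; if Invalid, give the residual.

d/ds[G] = -5/(3*s**4 + 15*s**3 + 24*s**2 + 30*s + 36)
This equals f(s) exactly, so the claim holds.

Valid - the claim checks out under differentiation.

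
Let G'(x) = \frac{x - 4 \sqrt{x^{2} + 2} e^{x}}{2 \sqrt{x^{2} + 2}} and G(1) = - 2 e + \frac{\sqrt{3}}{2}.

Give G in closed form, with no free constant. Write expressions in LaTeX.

G(x) = - \frac{- \sqrt{x^{2} + 2} + 4 e^{x}}{2}

Whatever form G(x) takes, its d/dx must return the stated G'(x).
A general antiderivative is \frac{\sqrt{x^{2} + 2}}{2} - 2 e^{x} + C.
The condition gives C = - 2 e + \frac{\sqrt{3}}{2} - (- 2 e + \frac{\sqrt{3}}{2}) = 0.
So G(x) = - \frac{- \sqrt{x^{2} + 2} + 4 e^{x}}{2}.
Check: d/dx[- \frac{- \sqrt{x^{2} + 2} + 4 e^{x}}{2}] = \frac{x - 4 \sqrt{x^{2} + 2} e^{x}}{2 \sqrt{x^{2} + 2}} = G'(x).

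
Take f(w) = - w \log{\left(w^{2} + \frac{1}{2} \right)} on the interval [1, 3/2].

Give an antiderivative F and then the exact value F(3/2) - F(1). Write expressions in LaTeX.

Recover f(w) by differentiating a candidate F(w); any mismatch rules it out.
F(w) = - \frac{w^{2} \log{\left(w^{2} + \frac{1}{2} \right)}}{2} + \frac{w^{2}}{2} - \frac{\log{\left(2 w^{2} + 1 \right)}}{4} is an antiderivative of f.
Check: d/dw[- \frac{w^{2} \log{\left(w^{2} + \frac{1}{2} \right)}}{2} + \frac{w^{2}}{2} - \frac{\log{\left(2 w^{2} + 1 \right)}}{4}] = - w \log{\left(w^{2} + \frac{1}{2} \right)} = f(w).
F(3/2) = - \frac{9 \log{\left(\frac{11}{4} \right)}}{8} - \frac{\log{\left(\frac{11}{2} \right)}}{4} + \frac{9}{8}; F(1) = - \frac{\log{\left(3 \right)}}{4} - \frac{\log{\left(\frac{3}{2} \right)}}{2} + \frac{1}{2}.
Integral = F(3/2) - F(1) = - \frac{9 \log{\left(\frac{11}{4} \right)}}{8} - \frac{\log{\left(\frac{11}{2} \right)}}{4} + \frac{\log{\left(\frac{3}{2} \right)}}{2} + \frac{\log{\left(3 \right)}}{4} + \frac{5}{8}.

Antiderivative: F(w) = - \frac{w^{2} \log{\left(w^{2} + \frac{1}{2} \right)}}{2} + \frac{w^{2}}{2} - \frac{\log{\left(2 w^{2} + 1 \right)}}{4}; value = - \frac{9 \log{\left(\frac{11}{4} \right)}}{8} - \frac{\log{\left(\frac{11}{2} \right)}}{4} + \frac{\log{\left(\frac{3}{2} \right)}}{2} + \frac{\log{\left(3 \right)}}{4} + \frac{5}{8}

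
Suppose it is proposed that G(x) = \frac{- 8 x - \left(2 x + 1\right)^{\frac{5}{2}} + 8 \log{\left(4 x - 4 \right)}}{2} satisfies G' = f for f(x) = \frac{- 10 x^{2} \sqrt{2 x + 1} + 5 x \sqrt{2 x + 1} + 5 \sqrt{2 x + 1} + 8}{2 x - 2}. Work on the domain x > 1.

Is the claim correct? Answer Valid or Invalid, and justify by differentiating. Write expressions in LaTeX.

Invalid: d/dx[G] - f = -4, which is not 0.

d/dx[G] = \frac{- 10 x^{2} \sqrt{2 x + 1} + 5 x \sqrt{2 x + 1} - 8 x + 5 \sqrt{2 x + 1} + 16}{2 x - 2}
d/dx[G] - f(x) = -4 != 0.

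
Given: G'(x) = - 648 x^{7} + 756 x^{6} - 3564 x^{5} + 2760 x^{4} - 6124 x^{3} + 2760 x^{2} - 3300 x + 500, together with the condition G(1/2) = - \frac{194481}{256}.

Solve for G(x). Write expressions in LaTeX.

G(x) = - \left(3 x^{2} - x + 5\right)^{4}

G'(x) matches the chain-rule pattern g'(h)*h' with inner function h(x) = 3 x^{2} - x + 5; substituting u = h(x) collapses the integral.
A general antiderivative is - \left(3 x^{2} - x + 5\right)^{4} + C.
The condition gives C = - \frac{194481}{256} - (- \frac{194481}{256}) = 0.
So G(x) = - \left(3 x^{2} - x + 5\right)^{4}.
Check: d/dx[- \left(3 x^{2} - x + 5\right)^{4}] = - 648 x^{7} + 756 x^{6} - 3564 x^{5} + 2760 x^{4} - 6124 x^{3} + 2760 x^{2} - 3300 x + 500 = G'(x).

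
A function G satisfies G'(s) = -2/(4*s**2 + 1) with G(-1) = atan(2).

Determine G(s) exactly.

A first test for any G(s): its s-derivative must equal the given G'(s).
A general antiderivative is -atan(2*s) + C.
The condition gives C = atan(2) - (atan(2)) = 0.
So G(s) = -atan(2*s).
Check: d/ds[-atan(2*s)] = -2/(4*s**2 + 1) = G'(s).

G(s) = -atan(2*s)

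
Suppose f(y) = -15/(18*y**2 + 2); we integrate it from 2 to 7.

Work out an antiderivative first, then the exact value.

Since d/dy undoes antidifferentiation here, F'(y) = f(y) is required of F(y).
F(y) = -5*atan(3*y)/2 is an antiderivative of f.
Check: d/dy[-5*atan(3*y)/2] = -15/(18*y**2 + 2) = f(y).
F(7) = -5*atan(21)/2; F(2) = -5*atan(6)/2.
Integral = F(7) - F(2) = -5*atan(21)/2 + 5*atan(6)/2.

Antiderivative: F(y) = -5*atan(3*y)/2; value = -5*atan(21)/2 + 5*atan(6)/2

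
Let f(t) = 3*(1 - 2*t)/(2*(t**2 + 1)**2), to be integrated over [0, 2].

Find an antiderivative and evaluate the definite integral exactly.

Differentiate the proposed F(t) back; it has to land on f(t) exactly.
F(t) = (3*t**2*atan(t) + 3*t + 3*atan(t) + 6)/(4*t**2 + 4) is an antiderivative of f.
Check: d/dt[(3*t**2*atan(t) + 3*t + 3*atan(t) + 6)/(4*t**2 + 4)] = (3 - 6*t)/(2*t**4 + 4*t**2 + 2), which equals f(t).
F(2) = 3/5 + 3*atan(2)/4; F(0) = 3/2.
Integral = F(2) - F(0) = -9/10 + 3*atan(2)/4.

Antiderivative: F(t) = (3*t**2*atan(t) + 3*t + 3*atan(t) + 6)/(4*t**2 + 4); value = -9/10 + 3*atan(2)/4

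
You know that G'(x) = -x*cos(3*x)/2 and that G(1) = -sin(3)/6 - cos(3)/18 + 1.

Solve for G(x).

G(x) = -x*sin(3*x)/6 - cos(3*x)/18 + 1

Differentiate the proposed G(x) back; it has to land on the given G'(x).
A general antiderivative is -x*sin(3*x)/6 - cos(3*x)/18 + C.
The condition gives C = -sin(3)/6 - cos(3)/18 + 1 - (-sin(3)/6 - cos(3)/18) = 1.
So G(x) = -x*sin(3*x)/6 - cos(3*x)/18 + 1.
Check: d/dx[-x*sin(3*x)/6 - cos(3*x)/18 + 1] = -x*cos(3*x)/2 = G'(x).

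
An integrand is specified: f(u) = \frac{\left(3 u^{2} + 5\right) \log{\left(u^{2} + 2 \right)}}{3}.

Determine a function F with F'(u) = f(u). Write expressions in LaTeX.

A first test for any F(u): its u-derivative must equal f(u) identically.
Check: d/du[\frac{- 2 u^{3} + 3 u \left(u^{2} + 5\right) \log{\left(u^{2} + 2 \right)} - 18 u + 18 \sqrt{2} \operatorname{atan}{\left(\frac{\sqrt{2} u}{2} \right)}}{9}] = u^{2} \log{\left(u^{2} + 2 \right)} + \frac{5 \log{\left(u^{2} + 2 \right)}}{3}, which equals f(u).

An antiderivative is F(u) = \frac{- 2 u^{3} + 3 u \left(u^{2} + 5\right) \log{\left(u^{2} + 2 \right)} - 18 u + 18 \sqrt{2} \operatorname{atan}{\left(\frac{\sqrt{2} u}{2} \right)}}{9}.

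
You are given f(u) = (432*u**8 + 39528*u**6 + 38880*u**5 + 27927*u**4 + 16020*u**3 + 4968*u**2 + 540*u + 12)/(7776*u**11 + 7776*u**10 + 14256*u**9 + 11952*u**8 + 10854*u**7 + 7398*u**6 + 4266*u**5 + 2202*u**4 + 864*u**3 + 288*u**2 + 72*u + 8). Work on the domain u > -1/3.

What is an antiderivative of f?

An antiderivative is F(u) = (-12*u**4 - 9*u**2 - 60*(3*u + 1)**2 - 2)/(4*(3*u + 1)**2*(12*u**4 + 9*u**2 + 2)).

Whatever form F(u) takes, F'(u) = f(u) is non-negotiable.
Check: d/du[(-12*u**4 - 9*u**2 - 60*(3*u + 1)**2 - 2)/(4*(3*u + 1)**2*(12*u**4 + 9*u**2 + 2))] = (432*u**8 + 39528*u**6 + 38880*u**5 + 27927*u**4 + 16020*u**3 + 4968*u**2 + 540*u + 12)/(7776*u**11 + 7776*u**10 + 14256*u**9 + 11952*u**8 + 10854*u**7 + 7398*u**6 + 4266*u**5 + 2202*u**4 + 864*u**3 + 288*u**2 + 72*u + 8) = f(u).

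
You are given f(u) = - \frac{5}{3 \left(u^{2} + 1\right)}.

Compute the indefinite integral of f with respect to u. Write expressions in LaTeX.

F(u) = - \frac{5 \operatorname{atan}{\left(u \right)}}{3} + C

For F(u) to be correct the identity F'(u) - f(u) = 0 must hold.
Check: d/du[- \frac{5 \operatorname{atan}{\left(u \right)}}{3}] = - \frac{5}{3 u^{2} + 3}, which equals f(u).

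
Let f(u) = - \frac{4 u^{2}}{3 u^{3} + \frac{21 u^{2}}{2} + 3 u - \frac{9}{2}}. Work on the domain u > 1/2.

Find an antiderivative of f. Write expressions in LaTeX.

An antiderivative is F(u) = \frac{4 \left(- \log{\left(u - \frac{1}{2} \right)} + 7 \log{\left(u + 1 \right)} - 27 \log{\left(u + 3 \right)}\right)}{63}.

The denominator factors as 3 \left(u + 1\right) \left(u + 3\right) \left(2 u - 1\right); partial fractions split f into directly integrable pieces: - \frac{8}{63 \left(2 u - 1\right)} - \frac{12}{7 \left(u + 3\right)} + \frac{4}{9 \left(u + 1\right)}.
Check: d/du[\frac{4 \left(- \log{\left(u - \frac{1}{2} \right)} + 7 \log{\left(u + 1 \right)} - 27 \log{\left(u + 3 \right)}\right)}{63}] = - \frac{8 u^{2}}{6 u^{3} + 21 u^{2} + 6 u - 9}, which equals f(u).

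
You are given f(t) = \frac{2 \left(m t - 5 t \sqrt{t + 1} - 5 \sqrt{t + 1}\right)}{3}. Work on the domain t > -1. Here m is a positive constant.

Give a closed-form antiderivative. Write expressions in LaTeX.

An antiderivative is F(t) = \frac{m t^{2}}{3} - \frac{4 \left(t + 1\right)^{\frac{5}{2}}}{3}.

Since d/dt undoes antidifferentiation here, F'(t) = f(t) is required of F(t).
Check: d/dt[\frac{m t^{2}}{3} - \frac{4 \left(t + 1\right)^{\frac{5}{2}}}{3}] = \frac{2 m t}{3} - \frac{10 t \sqrt{t + 1}}{3} - \frac{10 \sqrt{t + 1}}{3}, which equals f(t).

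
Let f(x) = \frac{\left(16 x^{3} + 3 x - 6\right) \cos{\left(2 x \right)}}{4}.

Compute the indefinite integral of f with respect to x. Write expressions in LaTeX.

F(x) = 2 x^{3} \sin{\left(2 x \right)} + 3 x^{2} \cos{\left(2 x \right)} - \frac{21 x \sin{\left(2 x \right)}}{8} - \frac{3 \sin{\left(2 x \right)}}{4} - \frac{21 \cos{\left(2 x \right)}}{16} + C

An antiderivative F(x) passes only if d/dx[F] lands on f(x) exactly.
Check: d/dx[2 x^{3} \sin{\left(2 x \right)} + 3 x^{2} \cos{\left(2 x \right)} - \frac{21 x \sin{\left(2 x \right)}}{8} - \frac{3 \sin{\left(2 x \right)}}{4} - \frac{21 \cos{\left(2 x \right)}}{16}] = 4 x^{3} \cos{\left(2 x \right)} + \frac{3 x \cos{\left(2 x \right)}}{4} - \frac{3 \cos{\left(2 x \right)}}{2}, which equals f(x).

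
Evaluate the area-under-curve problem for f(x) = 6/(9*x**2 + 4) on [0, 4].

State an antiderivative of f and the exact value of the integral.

Since d/dx undoes antidifferentiation here, F'(x) = f(x) is required of F(x).
F(x) = atan(3*x/2) is an antiderivative of f.
Check: d/dx[atan(3*x/2)] = 6/(9*x**2 + 4) = f(x).
F(4) = atan(6); F(0) = 0.
Integral = F(4) - F(0) = atan(6).

Antiderivative: F(x) = atan(3*x/2); value = atan(6)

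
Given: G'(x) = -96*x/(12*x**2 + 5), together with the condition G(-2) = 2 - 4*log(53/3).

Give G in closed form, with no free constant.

G(x) = -2*(2*log(4*x**2 + 5/3) - 1)

G'(x) matches the chain-rule pattern g'(h)*h' with inner function h(x) = 4*x**2 + 5/3; substituting u = h(x) collapses the integral.
A general antiderivative is -4*log(4*x**2 + 5/3) + C.
The condition gives C = 2 - 4*log(53/3) - (-4*log(53/3)) = 2.
So G(x) = -2*(2*log(4*x**2 + 5/3) - 1).
Check: d/dx[-2*(2*log(4*x**2 + 5/3) - 1)] = -96*x/(12*x**2 + 5) = G'(x).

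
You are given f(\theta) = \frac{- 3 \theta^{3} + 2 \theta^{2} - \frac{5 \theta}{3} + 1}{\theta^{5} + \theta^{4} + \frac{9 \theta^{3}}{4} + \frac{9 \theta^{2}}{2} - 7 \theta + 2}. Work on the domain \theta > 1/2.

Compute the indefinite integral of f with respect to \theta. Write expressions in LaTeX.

Factor the denominator (3 \left(\theta + 2\right) \left(2 \theta - 1\right)^{2} \left(\theta^{2} + 4\right)) and decompose: f = - \frac{917 \theta + 2558}{1734 \left(\theta^{2} + 4\right)} - \frac{8576}{21675 \left(2 \theta - 1\right)} + \frac{28}{255 \left(2 \theta - 1\right)^{2}} + \frac{109}{150 \left(\theta + 2\right)}; each piece integrates to a log, atan, or power term.
Check: d/d\theta[- \frac{4288 \log{\left(\theta - \frac{1}{2} \right)}}{21675} + \frac{109 \log{\left(\theta + 2 \right)}}{150} - \frac{917 \log{\left(\theta^{2} + 4 \right)}}{3468} - \frac{1279 \operatorname{atan}{\left(\frac{\theta}{2} \right)}}{1734} - \frac{14}{510 \theta - 255}] = \frac{- 36 \theta^{3} + 24 \theta^{2} - 20 \theta + 12}{12 \theta^{5} + 12 \theta^{4} + 27 \theta^{3} + 54 \theta^{2} - 84 \theta + 24}, which equals f(\theta).

F(\theta) = - \frac{4288 \log{\left(\theta - \frac{1}{2} \right)}}{21675} + \frac{109 \log{\left(\theta + 2 \right)}}{150} - \frac{917 \log{\left(\theta^{2} + 4 \right)}}{3468} - \frac{1279 \operatorname{atan}{\left(\frac{\theta}{2} \right)}}{1734} - \frac{14}{510 \theta - 255} + C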